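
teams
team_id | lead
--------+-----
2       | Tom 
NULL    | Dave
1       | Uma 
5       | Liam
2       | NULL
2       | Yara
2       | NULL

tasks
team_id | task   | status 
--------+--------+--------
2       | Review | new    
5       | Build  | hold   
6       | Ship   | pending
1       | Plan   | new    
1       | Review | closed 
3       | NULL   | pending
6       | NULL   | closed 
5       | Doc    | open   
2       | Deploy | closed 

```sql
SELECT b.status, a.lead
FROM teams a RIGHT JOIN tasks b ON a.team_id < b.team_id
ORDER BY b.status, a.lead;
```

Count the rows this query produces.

RIGHT JOIN keeps every row from `tasks`; unmatched rows get NULL for `teams`'s columns.
Matching on a.team_id < b.team_id. A NULL in a compared column never satisfies the condition.
Matched pairs: 29; unmatched b rows kept: 2.
Total: 29 matched + 2 padded = 31 rows.

31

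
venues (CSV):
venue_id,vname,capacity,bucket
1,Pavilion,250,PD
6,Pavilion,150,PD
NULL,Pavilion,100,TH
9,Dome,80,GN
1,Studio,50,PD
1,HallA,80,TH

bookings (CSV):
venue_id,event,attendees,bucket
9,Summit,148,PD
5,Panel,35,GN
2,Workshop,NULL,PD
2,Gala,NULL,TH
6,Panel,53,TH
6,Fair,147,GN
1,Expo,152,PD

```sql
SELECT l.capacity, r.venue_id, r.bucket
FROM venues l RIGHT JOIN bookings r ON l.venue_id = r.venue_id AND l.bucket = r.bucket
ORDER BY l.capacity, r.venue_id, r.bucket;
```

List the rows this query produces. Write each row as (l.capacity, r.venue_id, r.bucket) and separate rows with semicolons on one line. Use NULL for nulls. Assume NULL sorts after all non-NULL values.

RIGHT JOIN keeps every row from `bookings`; unmatched rows get NULL for `venues`'s columns.
Matching on l.venue_id = r.venue_id AND l.bucket = r.bucket. A NULL in a compared column never satisfies the condition.
- l row (venue_id=1, bucket=PD): matches 1 r row(s) → 1 output row(s).
- l row (venue_id=6, bucket=PD): no match.
- l row (venue_id=NULL, bucket=TH): no match.
- l row (venue_id=9, bucket=GN): no match.
- l row (venue_id=1, bucket=PD): matches 1 r row(s) → 1 output row(s).
- l row (venue_id=1, bucket=TH): no match.
- 6 r row(s) had no l match → kept, l columns NULL.
After projecting and ordering:
l.capacity | r.venue_id | r.bucket
50 | 1 | PD
250 | 1 | PD
NULL | 2 | PD
NULL | 2 | TH
NULL | 5 | GN
NULL | 6 | GN
NULL | 6 | TH
NULL | 9 | PD

(50, 1, PD); (250, 1, PD); (NULL, 2, PD); (NULL, 2, TH); (NULL, 5, GN); (NULL, 6, GN); (NULL, 6, TH); (NULL, 9, PD)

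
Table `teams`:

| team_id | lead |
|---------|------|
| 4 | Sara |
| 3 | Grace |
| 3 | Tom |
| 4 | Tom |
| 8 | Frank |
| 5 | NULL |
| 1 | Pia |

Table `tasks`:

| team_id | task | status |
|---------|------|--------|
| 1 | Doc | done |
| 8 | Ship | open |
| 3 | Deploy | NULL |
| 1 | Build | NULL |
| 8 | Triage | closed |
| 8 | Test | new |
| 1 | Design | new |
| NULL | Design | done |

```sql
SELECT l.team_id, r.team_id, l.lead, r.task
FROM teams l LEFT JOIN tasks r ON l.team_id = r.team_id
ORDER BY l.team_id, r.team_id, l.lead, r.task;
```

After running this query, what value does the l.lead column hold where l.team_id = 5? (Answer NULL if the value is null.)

LEFT JOIN keeps every row from `teams`; unmatched rows get NULL for `tasks`'s columns.
Matching on l.team_id = r.team_id. A NULL in a compared column never satisfies the condition.
Matched pairs: 8; unmatched l rows kept: 3.

NULL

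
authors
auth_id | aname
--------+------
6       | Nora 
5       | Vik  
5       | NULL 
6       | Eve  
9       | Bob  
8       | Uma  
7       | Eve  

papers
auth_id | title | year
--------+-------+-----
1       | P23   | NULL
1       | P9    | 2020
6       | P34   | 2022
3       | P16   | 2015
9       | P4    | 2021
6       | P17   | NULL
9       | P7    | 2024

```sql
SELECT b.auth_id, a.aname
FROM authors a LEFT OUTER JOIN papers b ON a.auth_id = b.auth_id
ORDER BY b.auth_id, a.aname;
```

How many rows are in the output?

10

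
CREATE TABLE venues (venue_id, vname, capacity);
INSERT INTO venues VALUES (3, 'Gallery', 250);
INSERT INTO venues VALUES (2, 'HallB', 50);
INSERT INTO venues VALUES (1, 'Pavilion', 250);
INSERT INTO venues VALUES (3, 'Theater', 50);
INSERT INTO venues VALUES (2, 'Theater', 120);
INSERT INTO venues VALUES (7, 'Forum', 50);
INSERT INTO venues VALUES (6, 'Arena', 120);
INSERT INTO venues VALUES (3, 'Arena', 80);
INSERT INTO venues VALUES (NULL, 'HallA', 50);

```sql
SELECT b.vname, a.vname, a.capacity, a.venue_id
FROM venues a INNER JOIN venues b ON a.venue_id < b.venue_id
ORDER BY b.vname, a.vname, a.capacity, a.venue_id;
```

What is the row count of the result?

INNER JOIN keeps only pairs where the ON condition holds.
Matching on a.venue_id < b.venue_id. A NULL in a compared column never satisfies the condition.
- a (venue_id=3) pairs with 2 row(s) of b.
- a (venue_id=2) pairs with 5 row(s) of b.
- a (venue_id=1) pairs with 7 row(s) of b.
- a (venue_id=3) pairs with 2 row(s) of b.
- a (venue_id=2) pairs with 5 row(s) of b.
- a (venue_id=7) has no partner → excluded.
- a (venue_id=6) pairs with 1 row(s) of b.
- a (venue_id=3) pairs with 2 row(s) of b.
- a (venue_id=NULL) has no partner → excluded.
Total: 24 rows.

24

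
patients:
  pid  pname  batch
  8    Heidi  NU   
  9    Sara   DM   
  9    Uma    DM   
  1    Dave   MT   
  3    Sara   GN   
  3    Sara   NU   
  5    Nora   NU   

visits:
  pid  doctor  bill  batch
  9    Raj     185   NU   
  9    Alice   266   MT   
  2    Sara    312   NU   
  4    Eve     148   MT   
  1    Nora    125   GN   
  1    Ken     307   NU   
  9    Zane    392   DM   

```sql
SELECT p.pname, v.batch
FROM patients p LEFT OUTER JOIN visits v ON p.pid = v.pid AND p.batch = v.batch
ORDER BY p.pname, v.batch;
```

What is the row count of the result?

LEFT JOIN keeps every row from `patients`; unmatched rows get NULL for `visits`'s columns.
Matching on p.pid = v.pid AND p.batch = v.batch.
- p[0] pid=8, batch=NU → no match; kept with NULLs on the v side.
- p[1] pid=9, batch=DM → 1 match(es) in v → 1 row(s).
- p[2] pid=9, batch=DM → 1 match(es) in v → 1 row(s).
- p[3] pid=1, batch=MT → no match; kept with NULLs on the v side.
- p[4] pid=3, batch=GN → no match; kept with NULLs on the v side.
- p[5] pid=3, batch=NU → no match; kept with NULLs on the v side.
- p[6] pid=5, batch=NU → no match; kept with NULLs on the v side.
Total: 2 matched + 5 padded = 7 rows.

7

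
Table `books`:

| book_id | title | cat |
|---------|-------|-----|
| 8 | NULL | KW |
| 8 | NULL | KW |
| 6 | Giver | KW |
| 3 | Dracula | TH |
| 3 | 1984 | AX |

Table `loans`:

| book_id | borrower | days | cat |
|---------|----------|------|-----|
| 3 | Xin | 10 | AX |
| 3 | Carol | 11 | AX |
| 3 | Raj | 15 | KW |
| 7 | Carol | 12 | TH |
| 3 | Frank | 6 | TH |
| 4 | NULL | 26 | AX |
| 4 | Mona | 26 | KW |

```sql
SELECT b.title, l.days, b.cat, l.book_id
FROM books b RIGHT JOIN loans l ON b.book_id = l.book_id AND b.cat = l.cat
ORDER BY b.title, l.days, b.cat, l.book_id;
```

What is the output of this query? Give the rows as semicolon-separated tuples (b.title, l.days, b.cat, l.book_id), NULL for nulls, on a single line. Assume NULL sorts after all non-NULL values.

(1984, 10, AX, 3); (1984, 11, AX, 3); (Dracula, 6, TH, 3); (NULL, 12, NULL, 7); (NULL, 15, NULL, 3); (NULL, 26, NULL, 4); (NULL, 26, NULL, 4)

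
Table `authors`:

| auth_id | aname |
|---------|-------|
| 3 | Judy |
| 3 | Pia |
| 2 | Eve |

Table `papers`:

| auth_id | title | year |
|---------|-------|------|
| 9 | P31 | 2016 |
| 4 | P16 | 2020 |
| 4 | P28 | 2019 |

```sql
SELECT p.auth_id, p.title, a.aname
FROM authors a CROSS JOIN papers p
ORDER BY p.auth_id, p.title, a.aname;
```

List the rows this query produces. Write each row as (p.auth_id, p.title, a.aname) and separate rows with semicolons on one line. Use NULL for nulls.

(4, P16, Eve); (4, P16, Judy); (4, P16, Pia); (4, P28, Eve); (4, P28, Judy); (4, P28, Pia); (9, P31, Eve); (9, P31, Judy); (9, P31, Pia)

CROSS JOIN pairs every row of `authors` with every row of `papers`: 3 × 3 = 9 rows.
After projecting and ordering:
p.auth_id | p.title | a.aname
4 | P16 | Eve
4 | P16 | Judy
4 | P16 | Pia
4 | P28 | Eve
4 | P28 | Judy
4 | P28 | Pia
9 | P31 | Eve
9 | P31 | Judy
9 | P31 | Pia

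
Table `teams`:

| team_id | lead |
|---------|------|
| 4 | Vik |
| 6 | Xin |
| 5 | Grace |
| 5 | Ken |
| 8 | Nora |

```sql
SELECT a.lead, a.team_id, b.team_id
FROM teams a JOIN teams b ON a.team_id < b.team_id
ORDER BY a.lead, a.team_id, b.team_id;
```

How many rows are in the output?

9

INNER JOIN keeps only pairs where the ON condition holds.
Matching on a.team_id < b.team_id.
Matched pairs: 9.
Total: 9 rows.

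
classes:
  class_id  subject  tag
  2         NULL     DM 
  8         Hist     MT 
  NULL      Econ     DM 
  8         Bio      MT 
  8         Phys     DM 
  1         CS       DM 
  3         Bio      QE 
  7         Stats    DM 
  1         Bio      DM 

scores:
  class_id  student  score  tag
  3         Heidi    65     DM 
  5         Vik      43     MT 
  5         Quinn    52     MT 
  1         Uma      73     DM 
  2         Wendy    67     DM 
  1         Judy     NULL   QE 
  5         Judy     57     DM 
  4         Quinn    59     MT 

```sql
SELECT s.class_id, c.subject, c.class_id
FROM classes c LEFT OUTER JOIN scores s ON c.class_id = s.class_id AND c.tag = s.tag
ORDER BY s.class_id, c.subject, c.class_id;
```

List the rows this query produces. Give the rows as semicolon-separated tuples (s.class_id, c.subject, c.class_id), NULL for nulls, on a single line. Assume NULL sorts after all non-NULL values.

(1, Bio, 1); (1, CS, 1); (2, NULL, 2); (NULL, Bio, 3); (NULL, Bio, 8); (NULL, Econ, NULL); (NULL, Hist, 8); (NULL, Phys, 8); (NULL, Stats, 7)

LEFT JOIN keeps every row from `classes`; unmatched rows get NULL for `scores`'s columns.
Matching on c.class_id = s.class_id AND c.tag = s.tag. A NULL in a compared column never satisfies the condition.
- c row (class_id=2, tag=DM): matches 1 s row(s) → 1 output row(s).
- c row (class_id=8, tag=MT): no match → kept, s columns NULL.
- c row (class_id=NULL, tag=DM): no match → kept, s columns NULL.
- c row (class_id=8, tag=MT): no match → kept, s columns NULL.
- c row (class_id=8, tag=DM): no match → kept, s columns NULL.
- c row (class_id=1, tag=DM): matches 1 s row(s) → 1 output row(s).
- c row (class_id=3, tag=QE): no match → kept, s columns NULL.
- c row (class_id=7, tag=DM): no match → kept, s columns NULL.
- c row (class_id=1, tag=DM): matches 1 s row(s) → 1 output row(s).
After projecting and ordering:
s.class_id | c.subject | c.class_id
1 | Bio | 1
1 | CS | 1
2 | NULL | 2
NULL | Bio | 3
NULL | Bio | 8
NULL | Econ | NULL
NULL | Hist | 8
NULL | Phys | 8
NULL | Stats | 7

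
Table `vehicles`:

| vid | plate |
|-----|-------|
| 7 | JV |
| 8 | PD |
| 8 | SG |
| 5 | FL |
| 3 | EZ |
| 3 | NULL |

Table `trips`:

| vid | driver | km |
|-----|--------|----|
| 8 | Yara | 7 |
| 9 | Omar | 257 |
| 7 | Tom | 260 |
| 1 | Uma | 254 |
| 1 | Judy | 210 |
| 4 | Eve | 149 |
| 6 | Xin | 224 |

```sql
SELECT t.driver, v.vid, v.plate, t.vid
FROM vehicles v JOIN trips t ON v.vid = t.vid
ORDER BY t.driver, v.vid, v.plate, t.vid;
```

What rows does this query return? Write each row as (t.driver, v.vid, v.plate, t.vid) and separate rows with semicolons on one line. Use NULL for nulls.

INNER JOIN keeps only pairs where the ON condition holds.
Matching on v.vid = t.vid.
- v[0] vid=7 → 1 match(es) in t → 1 row(s).
- v[1] vid=8 → 1 match(es) in t → 1 row(s).
- v[2] vid=8 → 1 match(es) in t → 1 row(s).
- v[3] vid=5 → no match; dropped.
- v[4] vid=3 → no match; dropped.
- v[5] vid=3 → no match; dropped.
After projecting and ordering:
t.driver | v.vid | v.plate | t.vid
Tom | 7 | JV | 7
Yara | 8 | PD | 8
Yara | 8 | SG | 8

(Tom, 7, JV, 7); (Yara, 8, PD, 8); (Yara, 8, SG, 8)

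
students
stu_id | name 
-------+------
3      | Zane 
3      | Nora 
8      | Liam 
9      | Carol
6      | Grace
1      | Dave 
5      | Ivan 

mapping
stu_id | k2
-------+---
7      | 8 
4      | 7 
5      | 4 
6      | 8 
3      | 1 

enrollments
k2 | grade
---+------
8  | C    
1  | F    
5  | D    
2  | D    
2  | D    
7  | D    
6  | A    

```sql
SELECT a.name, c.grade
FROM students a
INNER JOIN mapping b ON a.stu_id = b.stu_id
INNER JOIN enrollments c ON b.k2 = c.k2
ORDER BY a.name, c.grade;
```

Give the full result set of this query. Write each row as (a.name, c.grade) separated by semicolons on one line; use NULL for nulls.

(Grace, C); (Nora, F); (Zane, F)

Joins associate left-to-right: students INNER JOIN mapping on stu_id gives 4 intermediate row(s).
Then INNER JOIN `enrollments c` on k2: keep only rows whose b.k2 appears in c.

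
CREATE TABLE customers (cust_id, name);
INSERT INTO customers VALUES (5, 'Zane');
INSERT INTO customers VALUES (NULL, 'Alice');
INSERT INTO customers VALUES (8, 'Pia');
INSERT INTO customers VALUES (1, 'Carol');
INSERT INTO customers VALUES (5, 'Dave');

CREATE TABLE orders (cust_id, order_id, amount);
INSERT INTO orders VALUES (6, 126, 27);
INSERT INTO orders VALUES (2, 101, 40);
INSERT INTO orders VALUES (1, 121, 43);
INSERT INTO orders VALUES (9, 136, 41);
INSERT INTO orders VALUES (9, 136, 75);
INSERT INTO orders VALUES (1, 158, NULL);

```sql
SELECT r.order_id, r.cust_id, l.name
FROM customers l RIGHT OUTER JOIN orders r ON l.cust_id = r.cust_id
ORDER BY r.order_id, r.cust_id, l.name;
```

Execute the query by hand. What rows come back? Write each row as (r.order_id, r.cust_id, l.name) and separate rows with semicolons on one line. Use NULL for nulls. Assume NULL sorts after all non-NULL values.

(101, 2, NULL); (121, 1, Carol); (126, 6, NULL); (136, 9, NULL); (136, 9, NULL); (158, 1, Carol)

RIGHT JOIN keeps every row from `orders`; unmatched rows get NULL for `customers`'s columns.
Matching on l.cust_id = r.cust_id. A NULL in a compared column never satisfies the condition.
Matched pairs: 2; unmatched r rows kept: 4.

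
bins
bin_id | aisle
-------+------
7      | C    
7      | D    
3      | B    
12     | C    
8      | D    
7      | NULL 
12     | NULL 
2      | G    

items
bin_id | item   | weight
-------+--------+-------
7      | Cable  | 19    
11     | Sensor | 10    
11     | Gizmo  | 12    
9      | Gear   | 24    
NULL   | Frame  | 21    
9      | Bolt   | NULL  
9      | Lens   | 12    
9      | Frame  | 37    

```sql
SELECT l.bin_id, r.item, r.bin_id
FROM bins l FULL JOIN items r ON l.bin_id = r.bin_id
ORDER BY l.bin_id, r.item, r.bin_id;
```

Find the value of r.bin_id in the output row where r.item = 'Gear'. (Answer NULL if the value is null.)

FULL OUTER JOIN keeps every row from both sides; unmatched rows get NULL for the other side's columns.
Matching on l.bin_id = r.bin_id. A NULL in a compared column never satisfies the condition.
- l[0] bin_id=7 → 1 match(es) in r → 1 row(s).
- l[1] bin_id=7 → 1 match(es) in r → 1 row(s).
- l[2] bin_id=3 → no match; kept with NULLs on the r side.
- l[3] bin_id=12 → no match; kept with NULLs on the r side.
- l[4] bin_id=8 → no match; kept with NULLs on the r side.
- l[5] bin_id=7 → 1 match(es) in r → 1 row(s).
- l[6] bin_id=12 → no match; kept with NULLs on the r side.
- l[7] bin_id=2 → no match; kept with NULLs on the r side.
- 7 r row(s) had no l match → kept, l columns NULL.

9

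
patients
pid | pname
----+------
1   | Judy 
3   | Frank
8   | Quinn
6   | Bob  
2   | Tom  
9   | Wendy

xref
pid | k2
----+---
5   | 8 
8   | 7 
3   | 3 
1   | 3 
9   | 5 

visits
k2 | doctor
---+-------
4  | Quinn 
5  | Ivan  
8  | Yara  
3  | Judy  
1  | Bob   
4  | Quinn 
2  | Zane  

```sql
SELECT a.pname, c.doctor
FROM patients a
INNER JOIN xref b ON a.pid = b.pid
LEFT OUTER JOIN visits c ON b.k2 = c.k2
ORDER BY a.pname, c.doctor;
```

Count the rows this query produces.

4

Evaluate left to right. First `patients a INNER JOIN xref b` on pid: 4 row(s).
Then LEFT JOIN `visits c` on k2: each of those 4 rows is kept; rows whose b.k2 has no match in c get NULL for c's columns.
Result: 4 row(s).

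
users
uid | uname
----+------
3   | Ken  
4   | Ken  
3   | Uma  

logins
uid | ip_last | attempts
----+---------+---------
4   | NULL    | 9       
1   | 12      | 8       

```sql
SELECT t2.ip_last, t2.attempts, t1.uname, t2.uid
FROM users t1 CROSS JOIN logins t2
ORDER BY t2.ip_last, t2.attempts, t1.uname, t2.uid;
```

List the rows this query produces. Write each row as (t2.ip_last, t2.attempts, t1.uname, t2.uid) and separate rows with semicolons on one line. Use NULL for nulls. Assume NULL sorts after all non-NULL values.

CROSS JOIN pairs every row of `users` with every row of `logins`: 3 × 2 = 6 rows.

(12, 8, Ken, 1); (12, 8, Ken, 1); (12, 8, Uma, 1); (NULL, 9, Ken, 4); (NULL, 9, Ken, 4); (NULL, 9, Uma, 4)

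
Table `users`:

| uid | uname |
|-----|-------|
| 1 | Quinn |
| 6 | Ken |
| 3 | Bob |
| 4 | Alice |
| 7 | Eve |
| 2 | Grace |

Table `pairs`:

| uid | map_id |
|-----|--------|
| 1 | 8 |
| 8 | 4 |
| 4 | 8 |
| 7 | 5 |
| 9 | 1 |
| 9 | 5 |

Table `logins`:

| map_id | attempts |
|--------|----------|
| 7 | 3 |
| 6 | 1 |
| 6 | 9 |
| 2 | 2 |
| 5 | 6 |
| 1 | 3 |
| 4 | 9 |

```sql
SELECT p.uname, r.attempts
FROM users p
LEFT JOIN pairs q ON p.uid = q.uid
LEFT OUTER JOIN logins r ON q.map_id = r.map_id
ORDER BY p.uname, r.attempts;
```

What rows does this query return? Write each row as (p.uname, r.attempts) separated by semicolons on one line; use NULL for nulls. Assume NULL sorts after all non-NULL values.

(Alice, NULL); (Bob, NULL); (Eve, 6); (Grace, NULL); (Ken, NULL); (Quinn, NULL)

Step 1 — p LEFT JOIN q on uid → 6 row(s).
Then LEFT JOIN `logins r` on map_id: each of those 6 rows is kept; rows whose q.map_id has no match in r get NULL for r's columns.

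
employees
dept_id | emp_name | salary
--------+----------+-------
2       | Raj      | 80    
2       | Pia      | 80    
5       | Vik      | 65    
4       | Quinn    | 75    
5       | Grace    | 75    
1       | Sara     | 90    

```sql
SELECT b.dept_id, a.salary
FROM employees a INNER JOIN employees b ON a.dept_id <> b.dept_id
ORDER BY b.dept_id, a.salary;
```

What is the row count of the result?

INNER JOIN keeps only pairs where the ON condition holds.
Matching on a.dept_id <> b.dept_id.
- a row (dept_id=2): matches 4 b row(s) → 4 output row(s).
- a row (dept_id=2): matches 4 b row(s) → 4 output row(s).
- a row (dept_id=5): matches 4 b row(s) → 4 output row(s).
- a row (dept_id=4): matches 5 b row(s) → 5 output row(s).
- a row (dept_id=5): matches 4 b row(s) → 4 output row(s).
- a row (dept_id=1): matches 5 b row(s) → 5 output row(s).
Total: 26 rows.

26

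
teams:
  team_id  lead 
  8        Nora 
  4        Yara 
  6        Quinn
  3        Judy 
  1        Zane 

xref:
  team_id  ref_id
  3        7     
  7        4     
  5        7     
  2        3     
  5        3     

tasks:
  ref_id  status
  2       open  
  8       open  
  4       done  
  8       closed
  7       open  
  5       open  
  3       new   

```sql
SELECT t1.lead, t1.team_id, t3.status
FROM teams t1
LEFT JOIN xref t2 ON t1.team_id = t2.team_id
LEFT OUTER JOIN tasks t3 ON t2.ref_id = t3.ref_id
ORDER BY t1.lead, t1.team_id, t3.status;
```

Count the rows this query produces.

Evaluate left to right. First `teams t1 LEFT JOIN xref t2` on team_id: 5 row(s).
Then LEFT JOIN `tasks t3` on ref_id: each of those 5 rows is kept; rows whose t2.ref_id has no match in t3 get NULL for t3's columns.
Result: 5 row(s).

5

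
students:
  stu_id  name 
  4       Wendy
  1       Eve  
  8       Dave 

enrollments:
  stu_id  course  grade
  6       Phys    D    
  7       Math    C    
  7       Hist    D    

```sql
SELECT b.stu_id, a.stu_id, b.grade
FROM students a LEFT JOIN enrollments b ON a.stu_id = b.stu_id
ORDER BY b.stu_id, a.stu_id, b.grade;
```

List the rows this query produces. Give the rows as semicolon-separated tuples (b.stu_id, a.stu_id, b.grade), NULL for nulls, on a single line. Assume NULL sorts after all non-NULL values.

(NULL, 1, NULL); (NULL, 4, NULL); (NULL, 8, NULL)

LEFT JOIN keeps every row from `students`; unmatched rows get NULL for `enrollments`'s columns.
Matching on a.stu_id = b.stu_id.
- a[0] stu_id=4 → no match; kept with NULLs on the b side.
- a[1] stu_id=1 → no match; kept with NULLs on the b side.
- a[2] stu_id=8 → no match; kept with NULLs on the b side.
After projecting and ordering:
b.stu_id | a.stu_id | b.grade
NULL | 1 | NULL
NULL | 4 | NULL
NULL | 8 | NULL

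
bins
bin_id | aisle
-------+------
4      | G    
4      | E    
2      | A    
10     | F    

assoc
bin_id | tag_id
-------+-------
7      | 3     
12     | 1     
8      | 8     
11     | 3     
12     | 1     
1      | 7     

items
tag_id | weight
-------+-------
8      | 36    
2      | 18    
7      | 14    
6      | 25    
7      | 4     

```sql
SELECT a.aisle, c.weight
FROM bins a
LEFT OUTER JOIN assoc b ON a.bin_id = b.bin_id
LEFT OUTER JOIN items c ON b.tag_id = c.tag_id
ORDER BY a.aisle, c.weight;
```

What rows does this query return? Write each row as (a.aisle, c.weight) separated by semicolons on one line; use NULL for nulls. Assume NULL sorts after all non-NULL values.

Evaluate left to right. First `bins a LEFT JOIN assoc b` on bin_id: 4 row(s).
Then LEFT JOIN `items c` on tag_id: each of those 4 rows is kept; rows whose b.tag_id has no match in c get NULL for c's columns.

(A, NULL); (E, NULL); (F, NULL); (G, NULL)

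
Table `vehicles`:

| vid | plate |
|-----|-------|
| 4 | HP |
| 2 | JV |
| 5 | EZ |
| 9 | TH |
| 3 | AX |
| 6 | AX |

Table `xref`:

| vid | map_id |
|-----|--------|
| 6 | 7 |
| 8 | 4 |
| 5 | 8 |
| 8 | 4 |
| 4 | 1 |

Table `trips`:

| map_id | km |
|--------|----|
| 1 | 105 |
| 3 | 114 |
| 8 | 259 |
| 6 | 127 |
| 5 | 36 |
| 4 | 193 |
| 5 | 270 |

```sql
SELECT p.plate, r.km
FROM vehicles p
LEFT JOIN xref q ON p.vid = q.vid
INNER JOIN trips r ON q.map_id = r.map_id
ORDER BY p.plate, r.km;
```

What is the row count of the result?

2

Evaluate left to right. First `vehicles p LEFT JOIN xref q` on vid: 6 row(s).
Then INNER JOIN `trips r` on map_id: keep only rows whose q.map_id appears in r.
Result: 2 row(s).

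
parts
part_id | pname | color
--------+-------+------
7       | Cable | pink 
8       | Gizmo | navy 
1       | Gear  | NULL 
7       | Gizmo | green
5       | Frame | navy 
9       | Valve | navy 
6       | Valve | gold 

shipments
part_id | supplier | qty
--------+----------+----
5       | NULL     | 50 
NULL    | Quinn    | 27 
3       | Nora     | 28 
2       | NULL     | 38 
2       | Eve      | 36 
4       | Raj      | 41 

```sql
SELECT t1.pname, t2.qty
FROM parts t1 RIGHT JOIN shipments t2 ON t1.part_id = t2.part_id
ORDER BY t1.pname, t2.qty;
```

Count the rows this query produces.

6

RIGHT JOIN keeps every row from `shipments`; unmatched rows get NULL for `parts`'s columns.
Matching on t1.part_id = t2.part_id. A NULL in a compared column never satisfies the condition.
- t1 row (part_id=7): no match.
- t1 row (part_id=8): no match.
- t1 row (part_id=1): no match.
- t1 row (part_id=7): no match.
- t1 row (part_id=5): matches 1 t2 row(s) → 1 output row(s).
- t1 row (part_id=9): no match.
- t1 row (part_id=6): no match.
- plus 5 unmatched t2 row(s), each kept with NULL t1 columns.
Total: 1 matched + 5 padded = 6 rows.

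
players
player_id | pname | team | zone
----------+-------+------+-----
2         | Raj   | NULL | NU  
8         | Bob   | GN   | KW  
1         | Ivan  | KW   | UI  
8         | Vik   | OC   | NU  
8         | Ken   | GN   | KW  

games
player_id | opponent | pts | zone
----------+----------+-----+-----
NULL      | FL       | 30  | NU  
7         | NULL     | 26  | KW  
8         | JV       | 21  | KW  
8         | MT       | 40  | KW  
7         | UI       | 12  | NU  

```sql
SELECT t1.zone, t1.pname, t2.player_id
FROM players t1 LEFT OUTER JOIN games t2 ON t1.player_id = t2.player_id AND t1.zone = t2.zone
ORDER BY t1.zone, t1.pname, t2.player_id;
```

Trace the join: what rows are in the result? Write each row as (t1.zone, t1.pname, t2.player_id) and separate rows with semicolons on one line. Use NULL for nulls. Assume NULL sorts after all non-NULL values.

(KW, Bob, 8); (KW, Bob, 8); (KW, Ken, 8); (KW, Ken, 8); (NU, Raj, NULL); (NU, Vik, NULL); (UI, Ivan, NULL)

LEFT JOIN keeps every row from `players`; unmatched rows get NULL for `games`'s columns.
Matching on t1.player_id = t2.player_id AND t1.zone = t2.zone. A NULL in a compared column never satisfies the condition.
- t1[0] player_id=2, zone=NU → no match; kept with NULLs on the t2 side.
- t1[1] player_id=8, zone=KW → 2 match(es) in t2 → 2 row(s).
- t1[2] player_id=1, zone=UI → no match; kept with NULLs on the t2 side.
- t1[3] player_id=8, zone=NU → no match; kept with NULLs on the t2 side.
- t1[4] player_id=8, zone=KW → 2 match(es) in t2 → 2 row(s).
After projecting and ordering:
t1.zone | t1.pname | t2.player_id
KW | Bob | 8
KW | Bob | 8
KW | Ken | 8
KW | Ken | 8
NU | Raj | NULL
NU | Vik | NULL
UI | Ivan | NULL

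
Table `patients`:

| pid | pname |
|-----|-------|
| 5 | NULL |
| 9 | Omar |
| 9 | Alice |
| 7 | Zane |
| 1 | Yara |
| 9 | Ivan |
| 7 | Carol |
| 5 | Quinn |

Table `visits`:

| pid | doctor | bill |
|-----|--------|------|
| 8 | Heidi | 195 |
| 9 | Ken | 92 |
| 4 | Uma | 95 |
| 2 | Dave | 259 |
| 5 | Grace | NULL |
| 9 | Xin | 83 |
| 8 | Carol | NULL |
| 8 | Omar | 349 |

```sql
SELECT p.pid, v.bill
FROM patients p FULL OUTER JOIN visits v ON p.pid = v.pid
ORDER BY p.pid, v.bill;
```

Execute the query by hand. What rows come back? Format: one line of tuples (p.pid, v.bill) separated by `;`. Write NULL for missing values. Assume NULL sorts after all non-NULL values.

FULL OUTER JOIN keeps every row from both sides; unmatched rows get NULL for the other side's columns.
Matching on p.pid = v.pid.
Matched pairs: 8; unmatched p rows kept: 3; unmatched v rows kept: 5.

(1, NULL); (5, NULL); (5, NULL); (7, NULL); (7, NULL); (9, 83); (9, 83); (9, 83); (9, 92); (9, 92); (9, 92); (NULL, 95); (NULL, 195); (NULL, 259); (NULL, 349); (NULL, NULL)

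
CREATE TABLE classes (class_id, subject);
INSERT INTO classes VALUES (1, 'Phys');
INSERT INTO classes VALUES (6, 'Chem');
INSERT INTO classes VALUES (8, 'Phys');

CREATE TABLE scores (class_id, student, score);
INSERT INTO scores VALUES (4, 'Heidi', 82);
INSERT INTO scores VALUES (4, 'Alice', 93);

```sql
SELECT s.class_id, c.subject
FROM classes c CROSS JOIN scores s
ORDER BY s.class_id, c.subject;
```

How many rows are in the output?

CROSS JOIN pairs every row of `classes` with every row of `scores`: 3 × 2 = 6 rows.

6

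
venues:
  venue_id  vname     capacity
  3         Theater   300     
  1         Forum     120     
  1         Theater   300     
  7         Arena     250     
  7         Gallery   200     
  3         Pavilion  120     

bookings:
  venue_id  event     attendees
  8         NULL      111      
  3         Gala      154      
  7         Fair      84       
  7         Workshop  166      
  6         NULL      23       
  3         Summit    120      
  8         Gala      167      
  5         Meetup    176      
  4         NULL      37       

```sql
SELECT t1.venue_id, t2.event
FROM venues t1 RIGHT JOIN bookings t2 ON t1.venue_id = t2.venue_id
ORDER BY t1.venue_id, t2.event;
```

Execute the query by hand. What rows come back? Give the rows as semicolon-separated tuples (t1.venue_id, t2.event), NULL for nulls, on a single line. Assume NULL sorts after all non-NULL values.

(3, Gala); (3, Gala); (3, Summit); (3, Summit); (7, Fair); (7, Fair); (7, Workshop); (7, Workshop); (NULL, Gala); (NULL, Meetup); (NULL, NULL); (NULL, NULL); (NULL, NULL)

RIGHT JOIN keeps every row from `bookings`; unmatched rows get NULL for `venues`'s columns.
Matching on t1.venue_id = t2.venue_id.
- venue_id=3: 2 matching t2 row(s), so 2 row(s) emitted.
- venue_id=1: no matching t2 row.
- venue_id=1: no matching t2 row.
- venue_id=7: 2 matching t2 row(s), so 2 row(s) emitted.
- venue_id=7: 2 matching t2 row(s), so 2 row(s) emitted.
- venue_id=3: 2 matching t2 row(s), so 2 row(s) emitted.
- 5 t2 row(s) had no t1 match → kept, t1 columns NULL.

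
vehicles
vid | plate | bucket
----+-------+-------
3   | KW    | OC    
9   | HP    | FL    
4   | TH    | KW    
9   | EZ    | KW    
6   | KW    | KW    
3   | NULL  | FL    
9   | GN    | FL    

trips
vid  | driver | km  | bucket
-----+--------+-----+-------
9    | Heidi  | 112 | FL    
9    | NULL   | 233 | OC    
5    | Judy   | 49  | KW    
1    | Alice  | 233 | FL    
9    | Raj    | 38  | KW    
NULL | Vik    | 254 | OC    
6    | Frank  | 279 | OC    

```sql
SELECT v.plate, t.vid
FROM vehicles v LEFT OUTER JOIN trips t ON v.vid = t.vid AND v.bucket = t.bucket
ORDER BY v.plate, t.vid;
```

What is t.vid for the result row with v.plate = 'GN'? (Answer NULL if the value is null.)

LEFT JOIN keeps every row from `vehicles`; unmatched rows get NULL for `trips`'s columns.
Matching on v.vid = t.vid AND v.bucket = t.bucket. A NULL in a compared column never satisfies the condition.
- v[0] vid=3, bucket=OC → no match; kept with NULLs on the t side.
- v[1] vid=9, bucket=FL → 1 match(es) in t → 1 row(s).
- v[2] vid=4, bucket=KW → no match; kept with NULLs on the t side.
- v[3] vid=9, bucket=KW → 1 match(es) in t → 1 row(s).
- v[4] vid=6, bucket=KW → no match; kept with NULLs on the t side.
- v[5] vid=3, bucket=FL → no match; kept with NULLs on the t side.
- v[6] vid=9, bucket=FL → 1 match(es) in t → 1 row(s).

9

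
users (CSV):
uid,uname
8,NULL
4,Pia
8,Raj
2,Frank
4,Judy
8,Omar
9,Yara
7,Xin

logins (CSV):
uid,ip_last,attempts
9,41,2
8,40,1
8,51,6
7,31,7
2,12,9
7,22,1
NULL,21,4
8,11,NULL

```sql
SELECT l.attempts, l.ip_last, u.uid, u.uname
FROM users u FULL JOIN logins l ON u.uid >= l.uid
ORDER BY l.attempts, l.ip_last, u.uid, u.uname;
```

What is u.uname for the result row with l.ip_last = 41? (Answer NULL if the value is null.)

Yara

FULL OUTER JOIN keeps every row from both sides; unmatched rows get NULL for the other side's columns.
Matching on u.uid >= l.uid. A NULL in a compared column never satisfies the condition.
Matched pairs: 31; unmatched u rows kept: 0; unmatched l rows kept: 1.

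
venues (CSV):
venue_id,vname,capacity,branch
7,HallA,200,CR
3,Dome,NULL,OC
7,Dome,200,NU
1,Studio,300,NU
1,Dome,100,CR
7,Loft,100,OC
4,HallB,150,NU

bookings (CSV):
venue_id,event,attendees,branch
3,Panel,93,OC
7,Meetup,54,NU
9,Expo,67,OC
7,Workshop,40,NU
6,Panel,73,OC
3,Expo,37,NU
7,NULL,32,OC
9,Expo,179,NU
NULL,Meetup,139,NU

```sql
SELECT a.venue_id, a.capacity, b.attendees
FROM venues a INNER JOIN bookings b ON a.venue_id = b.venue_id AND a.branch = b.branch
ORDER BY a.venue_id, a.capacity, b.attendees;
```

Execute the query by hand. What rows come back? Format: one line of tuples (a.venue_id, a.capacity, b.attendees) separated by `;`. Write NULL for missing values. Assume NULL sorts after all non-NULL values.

INNER JOIN keeps only pairs where the ON condition holds.
Matching on a.venue_id = b.venue_id AND a.branch = b.branch. A NULL in a compared column never satisfies the condition.
Matched pairs: 4.

(3, NULL, 93); (7, 100, 32); (7, 200, 40); (7, 200, 54)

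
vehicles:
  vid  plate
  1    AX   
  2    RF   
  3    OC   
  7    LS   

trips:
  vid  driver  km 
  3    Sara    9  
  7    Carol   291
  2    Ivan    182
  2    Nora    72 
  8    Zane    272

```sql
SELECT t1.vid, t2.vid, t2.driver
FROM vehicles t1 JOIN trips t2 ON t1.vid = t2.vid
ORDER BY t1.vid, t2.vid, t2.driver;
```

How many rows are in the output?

INNER JOIN keeps only pairs where the ON condition holds.
Matching on t1.vid = t2.vid.
Matched pairs: 4.
Total: 4 rows.

4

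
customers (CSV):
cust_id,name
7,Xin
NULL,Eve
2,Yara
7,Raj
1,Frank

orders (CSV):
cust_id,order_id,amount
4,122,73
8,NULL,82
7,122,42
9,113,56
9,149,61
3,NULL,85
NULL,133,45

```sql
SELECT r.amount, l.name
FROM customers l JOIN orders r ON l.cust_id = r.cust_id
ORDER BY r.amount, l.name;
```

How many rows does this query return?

INNER JOIN keeps only pairs where the ON condition holds.
Matching on l.cust_id = r.cust_id. A NULL in a compared column never satisfies the condition.
- l row (cust_id=7): matches 1 r row(s) → 1 output row(s).
- l row (cust_id=NULL): no match → dropped.
- l row (cust_id=2): no match → dropped.
- l row (cust_id=7): matches 1 r row(s) → 1 output row(s).
- l row (cust_id=1): no match → dropped.
Total: 2 rows.

2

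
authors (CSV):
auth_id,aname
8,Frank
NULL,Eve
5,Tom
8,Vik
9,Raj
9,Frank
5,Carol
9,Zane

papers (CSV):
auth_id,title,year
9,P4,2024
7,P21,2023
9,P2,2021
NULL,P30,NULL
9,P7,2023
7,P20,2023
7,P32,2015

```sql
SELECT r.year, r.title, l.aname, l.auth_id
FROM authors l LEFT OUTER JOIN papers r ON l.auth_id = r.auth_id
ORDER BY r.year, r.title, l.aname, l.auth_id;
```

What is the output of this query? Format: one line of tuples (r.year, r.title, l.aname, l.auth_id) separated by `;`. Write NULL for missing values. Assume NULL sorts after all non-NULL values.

(2021, P2, Frank, 9); (2021, P2, Raj, 9); (2021, P2, Zane, 9); (2023, P7, Frank, 9); (2023, P7, Raj, 9); (2023, P7, Zane, 9); (2024, P4, Frank, 9); (2024, P4, Raj, 9); (2024, P4, Zane, 9); (NULL, NULL, Carol, 5); (NULL, NULL, Eve, NULL); (NULL, NULL, Frank, 8); (NULL, NULL, Tom, 5); (NULL, NULL, Vik, 8)

LEFT JOIN keeps every row from `authors`; unmatched rows get NULL for `papers`'s columns.
Matching on l.auth_id = r.auth_id. A NULL in a compared column never satisfies the condition.
- auth_id=8: no r row matches, row kept with r columns NULL.
- auth_id=NULL: no r row matches, row kept with r columns NULL.
- auth_id=5: no r row matches, row kept with r columns NULL.
- auth_id=8: no r row matches, row kept with r columns NULL.
- auth_id=9: 3 matching r row(s), so 3 row(s) emitted.
- auth_id=9: 3 matching r row(s), so 3 row(s) emitted.
- auth_id=5: no r row matches, row kept with r columns NULL.
- auth_id=9: 3 matching r row(s), so 3 row(s) emitted.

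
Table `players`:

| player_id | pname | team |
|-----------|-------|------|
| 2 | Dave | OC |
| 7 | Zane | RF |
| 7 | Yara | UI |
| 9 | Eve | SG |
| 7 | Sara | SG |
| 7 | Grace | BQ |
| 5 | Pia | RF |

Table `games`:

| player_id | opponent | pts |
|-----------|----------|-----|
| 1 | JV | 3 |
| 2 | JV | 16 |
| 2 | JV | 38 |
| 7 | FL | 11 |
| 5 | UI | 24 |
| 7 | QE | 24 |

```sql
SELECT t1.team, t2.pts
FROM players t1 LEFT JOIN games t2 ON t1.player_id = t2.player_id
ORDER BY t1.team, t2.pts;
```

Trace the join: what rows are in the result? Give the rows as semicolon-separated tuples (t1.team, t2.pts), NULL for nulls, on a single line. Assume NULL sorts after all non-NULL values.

(BQ, 11); (BQ, 24); (OC, 16); (OC, 38); (RF, 11); (RF, 24); (RF, 24); (SG, 11); (SG, 24); (SG, NULL); (UI, 11); (UI, 24)

LEFT JOIN keeps every row from `players`; unmatched rows get NULL for `games`'s columns.
Matching on t1.player_id = t2.player_id.
- t1[0] player_id=2 → 2 match(es) in t2 → 2 row(s).
- t1[1] player_id=7 → 2 match(es) in t2 → 2 row(s).
- t1[2] player_id=7 → 2 match(es) in t2 → 2 row(s).
- t1[3] player_id=9 → no match; kept with NULLs on the t2 side.
- t1[4] player_id=7 → 2 match(es) in t2 → 2 row(s).
- t1[5] player_id=7 → 2 match(es) in t2 → 2 row(s).
- t1[6] player_id=5 → 1 match(es) in t2 → 1 row(s).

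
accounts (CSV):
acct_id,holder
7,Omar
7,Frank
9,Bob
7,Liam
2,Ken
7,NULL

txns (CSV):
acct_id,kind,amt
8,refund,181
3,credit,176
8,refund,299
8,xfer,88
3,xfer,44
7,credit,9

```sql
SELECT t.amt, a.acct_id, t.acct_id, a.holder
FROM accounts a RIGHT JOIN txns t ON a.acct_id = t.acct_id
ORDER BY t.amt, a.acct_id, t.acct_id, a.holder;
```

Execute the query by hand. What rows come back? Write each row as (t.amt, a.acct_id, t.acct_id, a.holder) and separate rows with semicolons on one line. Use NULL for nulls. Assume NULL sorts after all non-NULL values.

RIGHT JOIN keeps every row from `txns`; unmatched rows get NULL for `accounts`'s columns.
Matching on a.acct_id = t.acct_id.
Matched pairs: 4; unmatched t rows kept: 5.

(9, 7, 7, Frank); (9, 7, 7, Liam); (9, 7, 7, Omar); (9, 7, 7, NULL); (44, NULL, 3, NULL); (88, NULL, 8, NULL); (176, NULL, 3, NULL); (181, NULL, 8, NULL); (299, NULL, 8, NULL)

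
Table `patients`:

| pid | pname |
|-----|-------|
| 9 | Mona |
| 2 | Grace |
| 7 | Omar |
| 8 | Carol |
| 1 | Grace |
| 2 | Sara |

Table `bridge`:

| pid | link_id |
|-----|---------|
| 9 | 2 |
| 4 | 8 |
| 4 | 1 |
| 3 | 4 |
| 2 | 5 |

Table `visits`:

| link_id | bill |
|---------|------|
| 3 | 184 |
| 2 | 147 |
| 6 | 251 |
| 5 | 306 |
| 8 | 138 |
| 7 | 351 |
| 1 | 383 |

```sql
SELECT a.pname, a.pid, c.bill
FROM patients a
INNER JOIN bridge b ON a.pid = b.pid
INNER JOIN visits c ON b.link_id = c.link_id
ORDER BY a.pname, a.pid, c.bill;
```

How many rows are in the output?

3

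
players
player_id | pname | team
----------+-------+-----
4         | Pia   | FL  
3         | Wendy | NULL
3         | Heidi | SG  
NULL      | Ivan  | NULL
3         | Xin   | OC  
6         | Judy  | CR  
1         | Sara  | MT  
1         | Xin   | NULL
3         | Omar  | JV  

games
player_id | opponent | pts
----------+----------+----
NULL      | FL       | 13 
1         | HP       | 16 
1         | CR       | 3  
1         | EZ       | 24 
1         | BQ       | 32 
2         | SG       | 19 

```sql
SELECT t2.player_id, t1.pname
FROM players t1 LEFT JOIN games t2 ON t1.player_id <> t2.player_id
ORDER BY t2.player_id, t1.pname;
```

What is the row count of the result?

33

LEFT JOIN keeps every row from `players`; unmatched rows get NULL for `games`'s columns.
Matching on t1.player_id <> t2.player_id. A NULL in a compared column never satisfies the condition.
- t1[0] player_id=4 → 5 match(es) in t2 → 5 row(s).
- t1[1] player_id=3 → 5 match(es) in t2 → 5 row(s).
- t1[2] player_id=3 → 5 match(es) in t2 → 5 row(s).
- t1[3] player_id=NULL → no match; kept with NULLs on the t2 side.
- t1[4] player_id=3 → 5 match(es) in t2 → 5 row(s).
- t1[5] player_id=6 → 5 match(es) in t2 → 5 row(s).
- t1[6] player_id=1 → 1 match(es) in t2 → 1 row(s).
- t1[7] player_id=1 → 1 match(es) in t2 → 1 row(s).
- t1[8] player_id=3 → 5 match(es) in t2 → 5 row(s).
Total: 32 matched + 1 padded = 33 rows.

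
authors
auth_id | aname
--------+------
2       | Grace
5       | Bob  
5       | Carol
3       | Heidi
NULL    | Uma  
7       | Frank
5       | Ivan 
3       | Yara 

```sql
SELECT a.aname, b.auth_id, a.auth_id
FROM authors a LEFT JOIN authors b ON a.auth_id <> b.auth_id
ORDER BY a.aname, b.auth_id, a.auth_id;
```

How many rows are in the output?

35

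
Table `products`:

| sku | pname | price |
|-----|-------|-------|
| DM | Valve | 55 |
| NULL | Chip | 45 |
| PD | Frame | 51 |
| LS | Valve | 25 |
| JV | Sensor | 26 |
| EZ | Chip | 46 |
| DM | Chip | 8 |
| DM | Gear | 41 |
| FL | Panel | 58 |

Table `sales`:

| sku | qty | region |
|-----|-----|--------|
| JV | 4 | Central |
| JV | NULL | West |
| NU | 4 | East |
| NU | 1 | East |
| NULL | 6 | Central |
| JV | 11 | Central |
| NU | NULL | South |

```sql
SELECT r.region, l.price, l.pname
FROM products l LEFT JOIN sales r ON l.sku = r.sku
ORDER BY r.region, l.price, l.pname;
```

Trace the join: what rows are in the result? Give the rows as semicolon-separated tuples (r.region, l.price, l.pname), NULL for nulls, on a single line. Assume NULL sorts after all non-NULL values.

(Central, 26, Sensor); (Central, 26, Sensor); (West, 26, Sensor); (NULL, 8, Chip); (NULL, 25, Valve); (NULL, 41, Gear); (NULL, 45, Chip); (NULL, 46, Chip); (NULL, 51, Frame); (NULL, 55, Valve); (NULL, 58, Panel)

LEFT JOIN keeps every row from `products`; unmatched rows get NULL for `sales`'s columns.
Matching on l.sku = r.sku. A NULL in a compared column never satisfies the condition.
- l[0] sku=DM → no match; kept with NULLs on the r side.
- l[1] sku=NULL → no match; kept with NULLs on the r side.
- l[2] sku=PD → no match; kept with NULLs on the r side.
- l[3] sku=LS → no match; kept with NULLs on the r side.
- l[4] sku=JV → 3 match(es) in r → 3 row(s).
- l[5] sku=EZ → no match; kept with NULLs on the r side.
- l[6] sku=DM → no match; kept with NULLs on the r side.
- l[7] sku=DM → no match; kept with NULLs on the r side.
- l[8] sku=FL → no match; kept with NULLs on the r side.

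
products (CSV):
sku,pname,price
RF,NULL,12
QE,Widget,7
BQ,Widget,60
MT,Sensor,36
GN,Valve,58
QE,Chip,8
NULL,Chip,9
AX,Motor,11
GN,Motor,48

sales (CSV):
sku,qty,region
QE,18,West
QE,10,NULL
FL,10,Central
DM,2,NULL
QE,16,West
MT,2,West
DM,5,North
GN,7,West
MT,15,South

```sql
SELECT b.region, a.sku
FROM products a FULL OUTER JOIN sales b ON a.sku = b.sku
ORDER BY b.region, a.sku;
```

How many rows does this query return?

FULL OUTER JOIN keeps every row from both sides; unmatched rows get NULL for the other side's columns.
Matching on a.sku = b.sku. A NULL in a compared column never satisfies the condition.
- a row (sku=RF): no match → kept, b columns NULL.
- a row (sku=QE): matches 3 b row(s) → 3 output row(s).
- a row (sku=BQ): no match → kept, b columns NULL.
- a row (sku=MT): matches 2 b row(s) → 2 output row(s).
- a row (sku=GN): matches 1 b row(s) → 1 output row(s).
- a row (sku=QE): matches 3 b row(s) → 3 output row(s).
- a row (sku=NULL): no match → kept, b columns NULL.
- a row (sku=AX): no match → kept, b columns NULL.
- a row (sku=GN): matches 1 b row(s) → 1 output row(s).
- 3 b row(s) had no a match → kept, a columns NULL.
Total: 10 matched + 7 padded = 17 rows.

17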